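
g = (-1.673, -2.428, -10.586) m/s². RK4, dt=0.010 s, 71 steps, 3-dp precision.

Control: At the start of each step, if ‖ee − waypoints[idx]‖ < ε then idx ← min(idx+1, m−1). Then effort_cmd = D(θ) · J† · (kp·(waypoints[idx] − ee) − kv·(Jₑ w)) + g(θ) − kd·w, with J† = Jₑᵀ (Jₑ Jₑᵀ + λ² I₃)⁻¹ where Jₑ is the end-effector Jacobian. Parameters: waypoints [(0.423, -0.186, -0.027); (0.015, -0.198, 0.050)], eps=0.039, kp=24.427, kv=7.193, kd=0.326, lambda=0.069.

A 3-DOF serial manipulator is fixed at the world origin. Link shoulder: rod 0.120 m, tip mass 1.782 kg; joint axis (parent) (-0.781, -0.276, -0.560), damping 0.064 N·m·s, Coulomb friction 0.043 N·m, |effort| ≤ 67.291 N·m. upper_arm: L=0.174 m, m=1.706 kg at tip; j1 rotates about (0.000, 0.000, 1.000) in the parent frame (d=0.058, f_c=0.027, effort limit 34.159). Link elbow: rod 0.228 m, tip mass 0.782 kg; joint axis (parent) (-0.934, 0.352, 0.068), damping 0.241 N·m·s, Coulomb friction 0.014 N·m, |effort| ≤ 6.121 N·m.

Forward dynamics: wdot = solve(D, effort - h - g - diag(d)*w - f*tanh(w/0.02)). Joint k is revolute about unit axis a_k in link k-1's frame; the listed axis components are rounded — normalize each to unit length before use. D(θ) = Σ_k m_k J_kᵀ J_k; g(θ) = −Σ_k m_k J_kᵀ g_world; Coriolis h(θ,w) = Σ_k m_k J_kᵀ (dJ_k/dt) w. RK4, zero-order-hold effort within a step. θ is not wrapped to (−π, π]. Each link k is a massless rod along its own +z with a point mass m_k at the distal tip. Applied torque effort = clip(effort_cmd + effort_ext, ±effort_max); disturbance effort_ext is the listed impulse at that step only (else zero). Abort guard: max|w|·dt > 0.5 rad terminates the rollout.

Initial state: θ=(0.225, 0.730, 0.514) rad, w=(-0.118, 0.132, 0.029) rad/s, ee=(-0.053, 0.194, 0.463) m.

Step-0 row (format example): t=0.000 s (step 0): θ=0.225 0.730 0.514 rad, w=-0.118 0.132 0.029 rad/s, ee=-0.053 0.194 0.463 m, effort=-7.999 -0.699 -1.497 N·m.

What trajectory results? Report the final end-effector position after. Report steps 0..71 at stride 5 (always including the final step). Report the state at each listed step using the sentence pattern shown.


t=0.050 s (step 5): θ=0.168 0.678 0.577 rad, w=-1.935 -1.433 1.912 rad/s, ee=-0.049 0.184 0.463 m, effort=-5.803 -0.312 -1.667 N·m.
t=0.100 s (step 10): θ=0.044 0.604 0.682 rad, w=-2.974 -1.513 2.194 rad/s, ee=-0.040 0.155 0.466 m, effort=-3.470 -0.482 -1.283 N·m.
t=0.150 s (step 15): θ=-0.124 0.528 0.790 rad, w=-3.664 -1.499 2.084 rad/s, ee=-0.025 0.112 0.469 m, effort=-1.200 -0.611 -0.890 N·m.
t=0.200 s (step 20): θ=-0.319 0.455 0.887 rad, w=-4.116 -1.394 1.794 rad/s, ee=-0.003 0.059 0.469 m, effort=0.851 -0.690 -0.549 N·m.
t=0.250 s (step 25): θ=-0.532 0.390 0.968 rad, w=-4.399 -1.203 1.421 rad/s, ee=0.026 0.000 0.463 m, effort=2.629 -0.739 -0.254 N·m.
t=0.300 s (step 30): θ=-0.756 0.336 1.029 rad, w=-4.549 -0.940 1.022 rad/s, ee=0.061 -0.059 0.448 m, effort=4.131 -0.782 0.015 N·m.
t=0.350 s (step 35): θ=-0.985 0.297 1.070 rad, w=-4.579 -0.625 0.638 rad/s, ee=0.102 -0.115 0.424 m, effort=5.359 -0.841 0.273 N·m.
t=0.400 s (step 40): θ=-1.212 0.274 1.093 rad, w=-4.486 -0.291 0.298 rad/s, ee=0.146 -0.165 0.390 m, effort=6.310 -0.928 0.523 N·m.
t=0.450 s (step 45): θ=-1.431 0.267 1.101 rad, w=-4.270 0.015 0.020 rad/s, ee=0.191 -0.206 0.348 m, effort=6.972 -1.037 0.756 N·m.
t=0.500 s (step 50): θ=-1.637 0.273 1.097 rad, w=-3.951 0.208 -0.160 rad/s, ee=0.235 -0.235 0.300 m, effort=7.336 -1.129 0.943 N·m.
t=0.550 s (step 55): θ=-1.825 0.287 1.086 rad, w=-3.544 0.350 -0.287 rad/s, ee=0.275 -0.252 0.249 m, effort=7.409 -1.230 1.089 N·m.
t=0.600 s (step 60): θ=-1.991 0.307 1.069 rad, w=-3.088 0.417 -0.353 rad/s, ee=0.311 -0.258 0.200 m, effort=7.228 -1.314 1.178 N·m.
t=0.650 s (step 65): θ=-2.134 0.328 1.051 rad, w=-2.622 0.418 -0.365 rad/s, ee=0.340 -0.256 0.155 m, effort=6.852 -1.373 1.209 N·m.
t=0.700 s (step 70): θ=-2.254 0.348 1.034 rad, w=-2.176 0.374 -0.342 rad/s, ee=0.363 -0.249 0.116 m, effort=6.352 -1.407 1.193 N·m.
t=0.710 s (step 71): θ=-2.275 0.351 1.030 rad, w=-2.091 0.362 -0.335 rad/s, ee=0.367 -0.247 0.109 m.
final ee position (m): 0.367 -0.247 0.109


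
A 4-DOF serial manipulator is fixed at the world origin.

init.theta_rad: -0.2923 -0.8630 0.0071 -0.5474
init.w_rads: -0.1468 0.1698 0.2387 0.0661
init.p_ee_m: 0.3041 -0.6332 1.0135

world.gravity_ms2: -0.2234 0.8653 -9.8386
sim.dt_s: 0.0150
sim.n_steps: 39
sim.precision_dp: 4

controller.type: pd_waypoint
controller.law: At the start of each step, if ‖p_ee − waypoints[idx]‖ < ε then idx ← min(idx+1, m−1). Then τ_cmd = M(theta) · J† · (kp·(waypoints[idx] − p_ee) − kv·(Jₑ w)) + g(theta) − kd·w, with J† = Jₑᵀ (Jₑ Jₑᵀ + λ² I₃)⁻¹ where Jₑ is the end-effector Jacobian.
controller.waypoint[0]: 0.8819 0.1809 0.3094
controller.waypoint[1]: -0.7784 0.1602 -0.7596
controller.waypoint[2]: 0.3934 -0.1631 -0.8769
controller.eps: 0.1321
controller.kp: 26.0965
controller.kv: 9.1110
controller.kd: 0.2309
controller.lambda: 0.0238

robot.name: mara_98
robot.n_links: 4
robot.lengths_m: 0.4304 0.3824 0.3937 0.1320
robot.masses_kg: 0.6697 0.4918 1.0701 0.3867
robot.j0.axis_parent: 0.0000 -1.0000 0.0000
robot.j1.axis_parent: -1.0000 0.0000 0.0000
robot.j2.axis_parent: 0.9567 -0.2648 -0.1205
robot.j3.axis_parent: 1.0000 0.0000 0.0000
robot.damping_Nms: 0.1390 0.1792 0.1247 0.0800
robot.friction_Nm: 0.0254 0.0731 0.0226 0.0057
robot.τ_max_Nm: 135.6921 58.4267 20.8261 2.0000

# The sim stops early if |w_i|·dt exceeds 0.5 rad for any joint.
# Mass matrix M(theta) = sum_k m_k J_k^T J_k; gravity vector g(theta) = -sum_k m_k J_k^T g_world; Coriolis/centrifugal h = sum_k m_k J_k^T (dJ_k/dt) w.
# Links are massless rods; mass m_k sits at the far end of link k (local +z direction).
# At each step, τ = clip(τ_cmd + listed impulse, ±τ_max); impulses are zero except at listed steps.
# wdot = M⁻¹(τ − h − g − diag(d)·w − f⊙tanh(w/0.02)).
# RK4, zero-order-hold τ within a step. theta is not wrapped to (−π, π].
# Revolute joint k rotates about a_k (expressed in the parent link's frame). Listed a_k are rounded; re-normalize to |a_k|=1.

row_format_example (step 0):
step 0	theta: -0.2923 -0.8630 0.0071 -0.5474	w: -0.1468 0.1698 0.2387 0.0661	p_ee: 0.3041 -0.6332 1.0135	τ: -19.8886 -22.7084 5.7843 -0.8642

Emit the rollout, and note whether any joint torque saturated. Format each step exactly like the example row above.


step 1	theta: -0.2951 -0.8706 -0.0009 -0.5791	w: -0.2294 -1.1735 -1.2940 -4.1029	p_ee: 0.3076 -0.6311 1.0115	τ: -16.3219 -16.3909 4.0908 0.1561
step 2	theta: -0.2990 -0.8961 -0.0313 -0.6399	w: -0.2980 -2.2099 -2.7451 -3.9790	p_ee: 0.3138 -0.6281 1.0051	τ: -13.0007 -8.4668 1.3183 0.0277
step 3	theta: -0.3042 -0.9343 -0.0796 -0.6968	w: -0.3975 -2.8781 -3.6796 -3.5984	p_ee: 0.3221 -0.6265 0.9946	τ: -10.4279 -1.4315 -1.2522 -0.1246
step 4	theta: -0.3111 -0.9803 -0.1388 -0.7477	w: -0.5257 -3.2484 -4.1974 -3.1909	p_ee: 0.3318 -0.6256 0.9807	τ: -8.3163 4.2755 -3.3523 -0.2425
step 5	theta: -0.3201 -1.0301 -0.2033 -0.7929	w: -0.6765 -3.3894 -4.3978 -2.8523	p_ee: 0.3429 -0.6248 0.9642	τ: -6.3886 8.5598 -4.9159 -0.3112
step 6	theta: -0.3315 -1.0808 -0.2693 -0.8336	w: -0.8392 -3.3757 -4.4010 -2.5872	p_ee: 0.3551 -0.6236 0.9458	τ: -4.4993 11.5804 -5.9909 -0.3399
step 7	theta: -0.3453 -1.1307 -0.3346 -0.8706	w: -1.0031 -3.2703 -4.3087 -2.3716	p_ee: 0.3684 -0.6216 0.9262	τ: -2.6128 13.5952 -6.6694 -0.3427
step 8	theta: -0.3615 -1.1785 -0.3983 -0.9046	w: -1.1609 -3.1150 -4.1842 -2.1854	p_ee: 0.3827 -0.6187 0.9058	τ: -0.7470 14.8530 -7.0449 -0.3300
step 9	theta: -0.3800 -1.2239 -0.4601 -0.9360	w: -1.3078 -2.9335 -4.0586 -2.0183	p_ee: 0.3980 -0.6145 0.8850	τ: 1.0670 15.5523 -7.1947 -0.3081
step 10	theta: -0.4006 -1.2664 -0.5201 -0.9650	w: -1.4412 -2.7384 -3.9437 -1.8651	p_ee: 0.4142 -0.6092 0.8641	τ: 2.8019 15.8404 -7.1783 -0.2805
step 11	theta: -0.4231 -1.3060 -0.5785 -0.9917	w: -1.5594 -2.5362 -3.8418 -1.7232	p_ee: 0.4312 -0.6025 0.8433	τ: 4.4391 15.8240 -7.0392 -0.2496
step 12	theta: -0.4473 -1.3425 -0.6354 -1.0165	w: -1.6615 -2.3300 -3.7510 -1.5905	p_ee: 0.4487 -0.5945 0.8227	τ: 5.9676 15.5807 -6.8099 -0.2171
step 13	theta: -0.4728 -1.3759 -0.6911 -1.0393	w: -1.7469 -2.1216 -3.6680 -1.4656	p_ee: 0.4668 -0.5852 0.8023	τ: 7.3828 15.1679 -6.5142 -0.1842
step 14	theta: -0.4995 -1.4062 -0.7455 -1.0602	w: -1.8155 -1.9120 -3.5895 -1.3473	p_ee: 0.4852 -0.5747 0.7824	τ: 8.6846 14.6290 -6.1704 -0.1518
step 15	theta: -0.5272 -1.4333 -0.7988 -1.0795	w: -1.8673 -1.7020 -3.5123 -1.2348	p_ee: 0.5038 -0.5630 0.7628	τ: 9.8755 13.9974 -5.7922 -0.1206
step 16	theta: -0.5554 -1.4573 -0.8509 -1.0971	w: -1.9028 -1.4924 -3.4337 -1.1276	p_ee: 0.5225 -0.5502 0.7438	τ: 10.9605 13.2998 -5.3908 -0.0912
step 17	theta: -0.5841 -1.4781 -0.9018 -1.1131	w: -1.9227 -1.2839 -3.3519 -1.0254	p_ee: 0.5412 -0.5363 0.7252	τ: 11.9455 12.5575 -4.9748 -0.0640
step 18	theta: -0.6130 -1.4959 -0.9514 -1.1277	w: -1.9281 -1.0772 -3.2653 -0.9279	p_ee: 0.5596 -0.5215 0.7071	τ: 12.8370 11.7878 -4.5515 -0.0391
step 19	theta: -0.6419 -1.5105 -0.9997 -1.1408	w: -1.9201 -0.8731 -3.1729 -0.8350	p_ee: 0.5779 -0.5059 0.6895	τ: 13.6422 11.0052 -4.1268 -0.0167
step 20	theta: -0.6705 -1.5221 -1.0466 -1.1526	w: -1.8999 -0.6724 -3.0742 -0.7469	p_ee: 0.5957 -0.4894 0.6724	τ: 14.3680 10.2214 -3.7057 0.0031
step 21	theta: -0.6988 -1.5307 -1.0919 -1.1631	w: -1.8691 -0.4759 -2.9689 -0.6636	p_ee: 0.6132 -0.4723 0.6558	τ: 15.0213 9.4457 -3.2923 0.0203
step 22	theta: -0.7265 -1.5364 -1.1356 -1.1724	w: -1.8290 -0.2845 -2.8572 -0.5851	p_ee: 0.6301 -0.4546 0.6397	τ: 15.6086 8.6861 -2.8901 0.0351
step 23	theta: -0.7536 -1.5393 -1.1776 -1.1806	w: -1.7811 -0.0991 -2.7395 -0.5116	p_ee: 0.6464 -0.4365 0.6241	τ: 16.1363 7.9484 -2.5019 0.0474
step 24	theta: -0.7799 -1.5395 -1.2178 -1.1877	w: -1.7267 0.0762 -2.6210 -0.4335	p_ee: 0.6622 -0.4180 0.6090	τ: 16.6112 7.2416 -2.1305 0.0554
step 25	theta: -0.8054 -1.5372 -1.2562 -1.1935	w: -1.6673 0.2384 -2.5049 -0.3524	p_ee: 0.6773 -0.3992 0.5944	τ: 17.0389 6.5741 -1.7768 0.0598
step 26	theta: -0.8299 -1.5324 -1.2929 -1.1984	w: -1.6044 0.3945 -2.3808 -0.2934	p_ee: 0.6916 -0.3802 0.5802	τ: 17.4211 5.9405 -1.4408 0.0668
step 27	theta: -0.8535 -1.5254 -1.3276 -1.2023	w: -1.5389 0.5428 -2.2520 -0.2406	p_ee: 0.7053 -0.3610 0.5666	τ: 17.7635 5.3390 -1.1255 0.0723
step 28	theta: -0.8760 -1.5162 -1.3604 -1.2056	w: -1.4716 0.6824 -2.1200 -0.1924	p_ee: 0.7182 -0.3418 0.5533	τ: 18.0702 4.7703 -0.8314 0.0761
step 29	theta: -0.8976 -1.5050 -1.3912 -1.2081	w: -1.4035 0.8124 -1.9860 -0.1486	p_ee: 0.7304 -0.3227 0.5406	τ: 18.3447 4.2348 -0.5588 0.0783
step 30	theta: -0.9181 -1.4919 -1.4200 -1.2100	w: -1.3351 0.9324 -1.8513 -0.1091	p_ee: 0.7418 -0.3037 0.5282	τ: 18.5901 3.7325 -0.3075 0.0793
step 31	theta: -0.9376 -1.4771 -1.4467 -1.2114	w: -1.2672 1.0418 -1.7170 -0.0738	p_ee: 0.7525 -0.2848 0.5164	τ: 18.8092 3.2629 -0.0772 0.0790
step 32	theta: -0.9561 -1.4608 -1.4715 -1.2122	w: -1.2002 1.1402 -1.5842 -0.0426	p_ee: 0.7626 -0.2661 0.5049	τ: 19.0044 2.8253 0.1328 0.0779
step 33	theta: -0.9737 -1.4430 -1.4943 -1.2126	w: -1.1345 1.2276 -1.4537 -0.0171	p_ee: 0.7719 -0.2478 0.4940	τ: 19.1776 2.4193 0.3233 0.0765
step 34	theta: -0.9902 -1.4240 -1.5151 -1.2128	w: -1.0705 1.3041 -1.3257 -0.0016	p_ee: 0.7806 -0.2297 0.4834	τ: 19.3301 2.0454 0.4957 0.0762
step 35	theta: -1.0058 -1.4040 -1.5341 -1.2127	w: -1.0085 1.3697 -1.2016 0.0094	p_ee: 0.7886 -0.2120 0.4733	τ: 19.4641 1.7007 0.6503 0.0758
step 36	theta: -1.0204 -1.3830 -1.5512 -1.2124	w: -0.9486 1.4243 -1.0823 0.0203	p_ee: 0.7960 -0.1948 0.4636	τ: 19.5816 1.3821 0.7878 0.0742
step 37	theta: -1.0342 -1.3613 -1.5666 -1.2120	w: -0.8910 1.4682 -0.9687 0.0315	p_ee: 0.8029 -0.1779 0.4543	τ: 19.6839 1.0883 0.9095 0.0714
step 38	theta: -1.0472 -1.3390 -1.5803 -1.2115	w: -0.8358 1.5016 -0.8610 0.0427	p_ee: 0.8092 -0.1615 0.4455	τ: 19.7722 0.8181 1.0166 0.0678
step 39	theta: -1.0593 -1.3163 -1.5924 -1.2108	w: -0.7830 1.5251 -0.7597 0.0530	p_ee: 0.8150 -0.1456 0.4370
any joint saturated: no


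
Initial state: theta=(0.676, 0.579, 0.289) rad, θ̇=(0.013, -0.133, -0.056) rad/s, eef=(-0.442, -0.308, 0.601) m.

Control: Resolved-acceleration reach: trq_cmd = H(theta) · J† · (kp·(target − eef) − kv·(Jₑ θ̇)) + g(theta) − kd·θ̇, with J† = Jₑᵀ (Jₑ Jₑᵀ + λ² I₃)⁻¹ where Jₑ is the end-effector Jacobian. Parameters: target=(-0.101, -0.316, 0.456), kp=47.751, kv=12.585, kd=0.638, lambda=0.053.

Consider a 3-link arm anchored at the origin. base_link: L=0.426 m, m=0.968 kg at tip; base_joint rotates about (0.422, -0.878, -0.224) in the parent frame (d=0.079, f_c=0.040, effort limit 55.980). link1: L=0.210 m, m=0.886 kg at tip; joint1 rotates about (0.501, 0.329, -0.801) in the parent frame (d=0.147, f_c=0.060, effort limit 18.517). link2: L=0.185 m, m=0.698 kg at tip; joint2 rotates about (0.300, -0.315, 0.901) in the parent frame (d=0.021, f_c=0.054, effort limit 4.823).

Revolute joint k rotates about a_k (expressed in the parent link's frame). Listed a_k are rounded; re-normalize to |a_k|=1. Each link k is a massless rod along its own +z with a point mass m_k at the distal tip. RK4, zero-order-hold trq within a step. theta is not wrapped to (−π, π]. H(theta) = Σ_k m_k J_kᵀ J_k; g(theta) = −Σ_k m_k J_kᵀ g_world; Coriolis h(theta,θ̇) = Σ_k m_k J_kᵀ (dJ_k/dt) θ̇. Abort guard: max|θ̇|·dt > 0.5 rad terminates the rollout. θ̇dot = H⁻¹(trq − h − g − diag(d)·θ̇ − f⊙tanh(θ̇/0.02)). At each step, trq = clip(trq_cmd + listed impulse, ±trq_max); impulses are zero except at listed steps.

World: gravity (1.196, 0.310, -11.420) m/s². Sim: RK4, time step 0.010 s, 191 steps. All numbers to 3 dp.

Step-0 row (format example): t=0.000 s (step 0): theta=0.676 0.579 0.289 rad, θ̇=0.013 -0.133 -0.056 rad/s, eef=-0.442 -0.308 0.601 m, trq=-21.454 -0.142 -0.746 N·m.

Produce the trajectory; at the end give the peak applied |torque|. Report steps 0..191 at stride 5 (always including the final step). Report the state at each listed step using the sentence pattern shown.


t=0.050 s (step 5): theta=0.660 0.617 0.297 rad, θ̇=-0.613 1.223 0.953 rad/s, eef=-0.431 -0.313 0.605 m, trq=-15.499 -1.472 -1.181 N·m.
t=0.100 s (step 10): theta=0.624 0.688 0.291 rad, θ̇=-0.450 1.947 -9.498 rad/s, eef=-0.407 -0.319 0.614 m, trq=-5.194 -1.602 4.823 N·m.
t=0.150 s (step 15): theta=0.574 0.760 0.398 rad, θ̇=-1.476 0.700 13.139 rad/s, eef=-0.381 -0.324 0.622 m, trq=-16.173 -1.711 -4.823 N·m.
t=0.200 s (step 20): theta=0.518 0.833 0.509 rad, θ̇=-0.876 2.283 -6.286 rad/s, eef=-0.351 -0.326 0.631 m, trq=-2.992 -1.864 3.991 N·m.
t=0.250 s (step 25): theta=0.458 0.900 0.669 rad, θ̇=-1.443 0.056 12.008 rad/s, eef=-0.322 -0.327 0.638 m, trq=-10.760 -1.295 -4.823 N·m.
t=0.300 s (step 30): theta=0.397 0.965 0.836 rad, θ̇=-1.039 3.554 -7.876 rad/s, eef=-0.293 -0.325 0.642 m, trq=-0.262 -2.492 4.823 N·m.
t=0.350 s (step 35): theta=0.335 1.008 1.103 rad, θ̇=-1.175 -3.514 20.630 rad/s, eef=-0.265 -0.323 0.641 m, trq=-7.546 0.452 -4.823 N·m.
t=0.400 s (step 40): theta=0.278 1.034 1.442 rad, θ̇=-1.302 4.585 -4.964 rad/s, eef=-0.237 -0.322 0.633 m, trq=-2.582 -3.430 3.064 N·m.
t=0.450 s (step 45): theta=0.229 1.079 1.669 rad, θ̇=-0.759 -0.716 8.718 rad/s, eef=-0.211 -0.321 0.626 m, trq=-0.353 -0.552 -4.823 N·m.
t=0.500 s (step 50): theta=0.187 1.138 1.764 rad, θ̇=-1.027 3.810 -7.568 rad/s, eef=-0.191 -0.318 0.624 m, trq=-4.147 -2.999 4.820 N·m.
t=0.550 s (step 55): theta=0.151 1.184 1.855 rad, θ̇=-0.462 -1.275 8.886 rad/s, eef=-0.173 -0.315 0.622 m, trq=0.665 -0.002 -4.823 N·m.
t=0.600 s (step 60): theta=0.119 1.231 1.907 rad, θ̇=-0.771 2.623 -5.544 rad/s, eef=-0.159 -0.311 0.621 m, trq=-2.368 -2.397 3.458 N·m.
t=0.650 s (step 65): theta=0.091 1.274 1.938 rad, θ̇=-0.350 -0.747 6.678 rad/s, eef=-0.148 -0.307 0.620 m, trq=0.346 -0.300 -4.695 N·m.
t=0.700 s (step 70): theta=0.068 1.312 1.961 rad, θ̇=-0.545 1.946 -4.642 rad/s, eef=-0.140 -0.303 0.620 m, trq=-1.199 -2.013 2.842 N·m.
t=0.750 s (step 75): theta=0.049 1.346 1.981 rad, θ̇=-0.279 -0.076 3.548 rad/s, eef=-0.133 -0.300 0.619 m, trq=-0.133 -0.770 -2.635 N·m.
t=0.800 s (step 80): theta=0.033 1.376 2.003 rad, θ̇=-0.307 0.864 -1.074 rad/s, eef=-0.128 -0.298 0.617 m, trq=-0.506 -1.394 0.442 N·m.
t=0.850 s (step 85): theta=0.021 1.402 2.022 rad, θ̇=-0.211 0.378 0.932 rad/s, eef=-0.125 -0.296 0.616 m, trq=-0.398 -1.122 -0.909 N·m.
t=0.900 s (step 90): theta=0.011 1.425 2.041 rad, θ̇=-0.176 0.470 0.182 rad/s, eef=-0.122 -0.294 0.614 m, trq=-0.464 -1.212 -0.415 N·m.
t=0.950 s (step 95): theta=0.003 1.445 2.058 rad, θ̇=-0.134 0.384 0.388 rad/s, eef=-0.121 -0.293 0.613 m, trq=-0.509 -1.189 -0.561 N·m.
t=1.000 s (step 100): theta=-0.002 1.464 2.075 rad, θ̇=-0.103 0.353 0.329 rad/s, eef=-0.121 -0.292 0.611 m, trq=-0.562 -1.197 -0.528 N·m.
t=1.050 s (step 105): theta=-0.007 1.481 2.092 rad, θ̇=-0.079 0.315 0.332 rad/s, eef=-0.121 -0.291 0.609 m, trq=-0.614 -1.199 -0.537 N·m.
t=1.100 s (step 110): theta=-0.010 1.496 2.108 rad, θ̇=-0.059 0.284 0.324 rad/s, eef=-0.121 -0.291 0.607 m, trq=-0.663 -1.201 -0.537 N·m.
t=1.150 s (step 115): theta=-0.013 1.509 2.125 rad, θ̇=-0.044 0.255 0.319 rad/s, eef=-0.122 -0.290 0.605 m, trq=-0.708 -1.203 -0.538 N·m.
t=1.200 s (step 120): theta=-0.015 1.521 2.140 rad, θ̇=-0.032 0.230 0.314 rad/s, eef=-0.123 -0.290 0.603 m, trq=-0.748 -1.204 -0.539 N·m.
t=1.250 s (step 125): theta=-0.016 1.532 2.156 rad, θ̇=-0.023 0.208 0.309 rad/s, eef=-0.124 -0.290 0.601 m, trq=-0.783 -1.205 -0.539 N·m.
t=1.300 s (step 130): theta=-0.017 1.542 2.171 rad, θ̇=-0.017 0.188 0.304 rad/s, eef=-0.125 -0.290 0.599 m, trq=-0.811 -1.205 -0.539 N·m.
t=1.350 s (step 135): theta=-0.018 1.551 2.186 rad, θ̇=-0.012 0.171 0.300 rad/s, eef=-0.126 -0.290 0.597 m, trq=-0.835 -1.206 -0.539 N·m.
t=1.400 s (step 140): theta=-0.018 1.559 2.201 rad, θ̇=-0.009 0.155 0.296 rad/s, eef=-0.127 -0.290 0.595 m, trq=-0.854 -1.205 -0.539 N·m.
t=1.450 s (step 145): theta=-0.019 1.566 2.216 rad, θ̇=-0.006 0.141 0.293 rad/s, eef=-0.128 -0.290 0.593 m, trq=-0.869 -1.204 -0.538 N·m.
t=1.500 s (step 150): theta=-0.019 1.573 2.231 rad, θ̇=-0.004 0.129 0.289 rad/s, eef=-0.129 -0.290 0.592 m, trq=-0.883 -1.204 -0.538 N·m.
t=1.550 s (step 155): theta=-0.019 1.579 2.245 rad, θ̇=-0.003 0.117 0.285 rad/s, eef=-0.130 -0.290 0.590 m, trq=-0.895 -1.203 -0.537 N·m.
t=1.600 s (step 160): theta=-0.019 1.585 2.259 rad, θ̇=-0.002 0.107 0.282 rad/s, eef=-0.131 -0.291 0.589 m, trq=-0.906 -1.202 -0.536 N·m.
t=1.650 s (step 165): theta=-0.020 1.590 2.273 rad, θ̇=-0.001 0.098 0.279 rad/s, eef=-0.131 -0.291 0.587 m, trq=-0.916 -1.201 -0.535 N·m.
t=1.700 s (step 170): theta=-0.020 1.595 2.287 rad, θ̇=-0.000 0.089 0.275 rad/s, eef=-0.132 -0.291 0.586 m, trq=-0.926 -1.201 -0.534 N·m.
t=1.750 s (step 175): theta=-0.020 1.599 2.301 rad, θ̇=0.000 0.081 0.272 rad/s, eef=-0.133 -0.291 0.584 m, trq=-0.935 -1.200 -0.533 N·m.
t=1.800 s (step 180): theta=-0.020 1.603 2.314 rad, θ̇=0.001 0.075 0.269 rad/s, eef=-0.133 -0.292 0.583 m, trq=-0.943 -1.200 -0.532 N·m.
t=1.850 s (step 185): theta=-0.019 1.606 2.327 rad, θ̇=0.001 0.069 0.266 rad/s, eef=-0.134 -0.292 0.581 m, trq=-0.951 -1.200 -0.530 N·m.
t=1.900 s (step 190): theta=-0.019 1.610 2.341 rad, θ̇=0.001 0.063 0.263 rad/s, eef=-0.134 -0.292 0.580 m, trq=-0.958 -1.200 -0.529 N·m.
t=1.910 s (step 191): theta=-0.019 1.610 2.343 rad, θ̇=0.001 0.062 0.262 rad/s, eef=-0.134 -0.292 0.580 m.
max |trq| (N·m): 21.454


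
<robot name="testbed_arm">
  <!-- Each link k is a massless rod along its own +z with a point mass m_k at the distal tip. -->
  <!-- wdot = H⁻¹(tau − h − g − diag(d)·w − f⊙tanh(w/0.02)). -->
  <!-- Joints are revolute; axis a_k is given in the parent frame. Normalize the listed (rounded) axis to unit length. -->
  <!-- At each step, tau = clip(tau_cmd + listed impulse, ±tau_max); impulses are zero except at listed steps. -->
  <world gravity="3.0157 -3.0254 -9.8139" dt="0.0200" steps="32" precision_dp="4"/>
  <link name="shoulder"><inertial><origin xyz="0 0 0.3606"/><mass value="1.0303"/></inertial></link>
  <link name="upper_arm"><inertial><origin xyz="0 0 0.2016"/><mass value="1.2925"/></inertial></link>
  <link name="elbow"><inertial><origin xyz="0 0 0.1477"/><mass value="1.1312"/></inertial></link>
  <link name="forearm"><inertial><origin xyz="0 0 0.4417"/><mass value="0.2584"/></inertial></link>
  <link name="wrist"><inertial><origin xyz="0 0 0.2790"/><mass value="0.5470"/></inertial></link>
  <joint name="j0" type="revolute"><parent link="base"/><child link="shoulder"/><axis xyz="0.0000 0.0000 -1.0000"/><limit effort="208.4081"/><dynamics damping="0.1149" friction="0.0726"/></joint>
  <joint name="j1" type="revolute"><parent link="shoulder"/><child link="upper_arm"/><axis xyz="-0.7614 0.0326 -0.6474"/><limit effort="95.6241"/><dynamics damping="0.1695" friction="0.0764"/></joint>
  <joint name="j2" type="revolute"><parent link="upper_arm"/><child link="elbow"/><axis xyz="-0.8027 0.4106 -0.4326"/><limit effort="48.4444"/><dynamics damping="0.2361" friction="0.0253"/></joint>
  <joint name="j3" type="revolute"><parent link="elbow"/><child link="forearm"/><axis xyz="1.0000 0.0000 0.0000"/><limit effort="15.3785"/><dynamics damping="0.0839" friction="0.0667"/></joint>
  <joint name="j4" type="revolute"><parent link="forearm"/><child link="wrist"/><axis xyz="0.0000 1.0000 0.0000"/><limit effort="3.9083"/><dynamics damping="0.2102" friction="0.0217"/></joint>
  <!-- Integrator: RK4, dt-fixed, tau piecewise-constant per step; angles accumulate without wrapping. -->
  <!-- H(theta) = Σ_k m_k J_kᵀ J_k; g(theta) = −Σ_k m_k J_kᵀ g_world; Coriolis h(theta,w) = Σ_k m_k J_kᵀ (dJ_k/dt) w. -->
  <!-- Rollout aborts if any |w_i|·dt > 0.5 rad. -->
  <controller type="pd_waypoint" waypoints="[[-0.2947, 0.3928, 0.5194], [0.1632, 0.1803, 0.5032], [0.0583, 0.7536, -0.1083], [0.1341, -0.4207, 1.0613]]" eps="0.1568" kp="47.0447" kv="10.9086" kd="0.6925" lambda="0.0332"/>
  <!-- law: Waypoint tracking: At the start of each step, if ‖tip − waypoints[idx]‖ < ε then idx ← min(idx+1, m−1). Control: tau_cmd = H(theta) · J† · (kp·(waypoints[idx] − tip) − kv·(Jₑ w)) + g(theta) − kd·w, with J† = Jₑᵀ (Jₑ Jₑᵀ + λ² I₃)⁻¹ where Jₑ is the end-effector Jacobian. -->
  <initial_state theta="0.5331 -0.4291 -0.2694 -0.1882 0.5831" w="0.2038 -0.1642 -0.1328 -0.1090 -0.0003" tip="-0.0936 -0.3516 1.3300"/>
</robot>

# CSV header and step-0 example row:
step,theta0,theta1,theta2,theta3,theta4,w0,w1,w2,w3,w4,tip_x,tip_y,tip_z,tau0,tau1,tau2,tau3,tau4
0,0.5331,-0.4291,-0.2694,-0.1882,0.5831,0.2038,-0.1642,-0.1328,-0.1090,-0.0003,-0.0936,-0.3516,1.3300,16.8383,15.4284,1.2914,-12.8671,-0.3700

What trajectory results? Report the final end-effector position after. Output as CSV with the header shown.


step,theta0,theta1,theta2,theta3,theta4,w0,w1,w2,w3,w4,tip_x,tip_y,tip_z,tau0,tau1,tau2,tau3,tau4
1,0.5680,-0.4301,-0.2926,-0.2099,0.6452,3.2801,-0.0483,-1.9170,-1.9427,5.7499,-0.0987,-0.3469,1.3230,11.1972,13.1269,3.0124,-9.3416,-3.9083
2,0.6508,-0.4390,-0.3152,-0.2458,0.7419,4.8875,-0.7638,-0.5698,-1.7703,4.0532,-0.1110,-0.3334,1.3122,7.7524,11.4475,2.2454,-7.9048,-1.9771
3,0.7442,-0.4487,-0.3427,-0.2924,0.8239,4.5235,-0.2493,-2.0652,-2.8283,4.0807,-0.1306,-0.3137,1.3024,5.9410,8.7922,3.0797,-5.5462,-1.5435
4,0.8409,-0.4585,-0.3782,-0.3490,0.8965,5.0966,-0.6987,-1.5784,-2.8657,3.2364,-0.1539,-0.2893,1.2925,4.4957,7.6131,2.5244,-4.6703,-0.6728
5,0.9411,-0.4725,-0.4150,-0.4106,0.9601,4.9234,-0.6989,-2.0939,-3.2840,3.1100,-0.1786,-0.2618,1.2824,3.7149,6.3367,2.6583,-3.5513,-0.5408
6,1.0400,-0.4894,-0.4560,-0.4771,1.0184,4.9456,-0.9796,-2.0309,-3.3771,2.7475,-0.2032,-0.2321,1.2710,3.1813,5.6679,2.4499,-2.9452,-0.3048
7,1.1376,-0.5110,-0.4973,-0.5456,1.0714,4.7984,-1.1641,-2.1137,-3.4727,2.5630,-0.2269,-0.2012,1.2585,2.8877,5.1811,2.4166,-2.4095,-0.2694
8,1.2323,-0.5364,-0.5391,-0.6149,1.1207,4.6572,-1.3696,-2.0890,-3.4671,2.3835,-0.2494,-0.1696,1.2445,2.7194,4.9424,2.3844,-2.0390,-0.2621
9,1.3239,-0.5657,-0.5804,-0.6835,1.1669,4.4979,-1.5417,-2.0502,-3.4059,2.2496,-0.2705,-0.1379,1.2291,2.6307,4.8597,2.4158,-1.7584,-0.3009
10,1.4124,-0.5980,-0.6206,-0.7504,1.2106,4.3425,-1.6848,-1.9881,-3.2911,2.1410,-0.2901,-0.1062,1.2123,2.5808,4.8962,2.4928,-1.5531,-0.3578
11,1.4978,-0.6329,-0.6596,-0.8146,1.2524,4.1947,-1.7941,-1.9147,-3.1337,2.0539,-0.3083,-0.0749,1.1943,2.5418,5.0108,2.6101,-1.4026,-0.4233
12,1.5803,-0.6696,-0.6970,-0.8752,1.2927,4.0558,-1.8704,-1.8350,-2.9425,1.9826,-0.3250,-0.0440,1.1753,2.4927,5.1714,2.7573,-1.2930,-0.4896
13,1.6601,-0.7074,-0.7328,-0.9319,1.3316,3.9242,-1.9153,-1.7535,-2.7260,1.9231,-0.3403,-0.0137,1.1553,2.4181,5.3517,2.9238,-1.2133,-0.5519
14,1.7373,-0.7459,-0.7670,-0.9840,1.3695,3.7967,-1.9314,-1.6732,-2.4926,1.8713,-0.3542,0.0161,1.1345,2.3075,5.5310,3.0999,-1.1553,-0.6073
15,1.8120,-0.7845,-0.7996,-1.0313,1.4064,3.6696,-1.9217,-1.5964,-2.2506,1.8239,-0.3667,0.0454,1.1132,2.1556,5.6945,3.2775,-1.1126,-0.6544
16,1.8840,-0.8226,-0.8308,-1.0738,1.4423,3.5400,-1.8895,-1.5250,-2.0076,1.7779,-0.3778,0.0740,1.0915,1.9619,5.8323,3.4502,-1.0805,-0.6927
17,1.9535,-0.8599,-0.8606,-1.1116,1.4773,3.4057,-1.8384,-1.4598,-1.7705,1.7308,-0.3876,0.1019,1.0695,1.7310,5.9393,3.6131,-1.0555,-0.7225
18,2.0201,-0.8960,-0.8891,-1.1447,1.5114,3.2655,-1.7723,-1.4012,-1.5451,1.6811,-0.3959,0.1291,1.0474,1.4710,6.0145,3.7628,-1.0350,-0.7450
19,2.0840,-0.9307,-0.9166,-1.1734,1.5445,3.1196,-1.6952,-1.3489,-1.3359,1.6281,-0.4028,0.1555,1.0253,1.1927,6.0601,3.8973,-1.0176,-0.7617
20,2.1448,-0.9638,-0.9431,-1.1982,1.5764,2.9690,-1.6108,-1.3019,-1.1459,1.5720,-0.4084,0.1810,1.0033,0.9079,6.0804,4.0155,-1.0023,-0.7744
21,2.2026,-0.9951,-0.9687,-1.2194,1.6072,2.8153,-1.5224,-1.2591,-0.9767,1.5136,-0.4126,0.2055,0.9816,0.6276,6.0808,4.1174,-0.9887,-0.7849
22,2.2573,-1.0246,-0.9935,-1.2374,1.6369,2.6603,-1.4330,-1.2192,-0.8287,1.4541,-0.4157,0.2288,0.9602,0.3615,6.0670,4.2035,-0.9766,-0.7951
23,2.3090,-1.0524,-1.0174,-1.2527,1.6653,2.5059,-1.3446,-1.1810,-0.7012,1.3948,-0.4176,0.2509,0.9392,0.1167,6.0439,4.2749,-0.9660,-0.8060
24,2.3575,-1.0785,-1.0407,-1.2656,1.6926,2.3537,-1.2589,-1.1438,-0.5929,1.3369,-0.4184,0.2718,0.9187,-0.1018,6.0158,4.3331,-0.9573,-0.8185
25,2.4031,-1.1028,-1.0632,-1.2766,1.7187,2.2053,-1.1769,-1.1067,-0.5019,1.2812,-0.4184,0.2912,0.8987,-0.2915,5.9858,4.3794,-0.9504,-0.8331
26,2.4457,-1.1256,-1.0849,-1.2858,1.7438,2.0617,-1.0990,-1.0696,-0.4262,1.2284,-0.4175,0.3093,0.8794,-0.4518,5.9562,4.4154,-0.9456,-0.8498
27,2.4855,-1.1468,-1.1060,-1.2937,1.7678,1.9238,-1.0254,-1.0320,-0.3636,1.1789,-0.4160,0.3260,0.8607,-0.5836,5.9283,4.4424,-0.9428,-0.8684
28,2.5227,-1.1666,-1.1262,-1.3005,1.7909,1.7921,-0.9563,-0.9941,-0.3122,1.1327,-0.4140,0.3413,0.8427,-0.6886,5.9027,4.4618,-0.9419,-0.8885
29,2.5572,-1.1851,-1.1457,-1.3063,1.8131,1.6670,-0.8913,-0.9560,-0.2700,1.0898,-0.4115,0.3552,0.8254,-0.7696,5.8796,4.4745,-0.9429,-0.9097
30,2.5894,-1.2023,-1.1645,-1.3114,1.8344,1.5486,-0.8303,-0.9177,-0.2356,1.0500,-0.4086,0.3678,0.8089,-0.8294,5.8589,4.4815,-0.9454,-0.9314
31,2.6192,-1.2183,-1.1824,-1.3158,1.8550,1.4368,-0.7731,-0.8795,-0.2075,1.0130,-0.4055,0.3791,0.7930,-0.8709,5.8404,4.4836,-0.9493,-0.9532
32,2.6469,-1.2333,-1.1996,-1.3198,1.8749,1.3317,-0.7193,-0.8415,-0.1844,0.9784,-0.4022,0.3893,0.7779,,,,,
# final tip position (m): -0.4022 0.3893 0.7779


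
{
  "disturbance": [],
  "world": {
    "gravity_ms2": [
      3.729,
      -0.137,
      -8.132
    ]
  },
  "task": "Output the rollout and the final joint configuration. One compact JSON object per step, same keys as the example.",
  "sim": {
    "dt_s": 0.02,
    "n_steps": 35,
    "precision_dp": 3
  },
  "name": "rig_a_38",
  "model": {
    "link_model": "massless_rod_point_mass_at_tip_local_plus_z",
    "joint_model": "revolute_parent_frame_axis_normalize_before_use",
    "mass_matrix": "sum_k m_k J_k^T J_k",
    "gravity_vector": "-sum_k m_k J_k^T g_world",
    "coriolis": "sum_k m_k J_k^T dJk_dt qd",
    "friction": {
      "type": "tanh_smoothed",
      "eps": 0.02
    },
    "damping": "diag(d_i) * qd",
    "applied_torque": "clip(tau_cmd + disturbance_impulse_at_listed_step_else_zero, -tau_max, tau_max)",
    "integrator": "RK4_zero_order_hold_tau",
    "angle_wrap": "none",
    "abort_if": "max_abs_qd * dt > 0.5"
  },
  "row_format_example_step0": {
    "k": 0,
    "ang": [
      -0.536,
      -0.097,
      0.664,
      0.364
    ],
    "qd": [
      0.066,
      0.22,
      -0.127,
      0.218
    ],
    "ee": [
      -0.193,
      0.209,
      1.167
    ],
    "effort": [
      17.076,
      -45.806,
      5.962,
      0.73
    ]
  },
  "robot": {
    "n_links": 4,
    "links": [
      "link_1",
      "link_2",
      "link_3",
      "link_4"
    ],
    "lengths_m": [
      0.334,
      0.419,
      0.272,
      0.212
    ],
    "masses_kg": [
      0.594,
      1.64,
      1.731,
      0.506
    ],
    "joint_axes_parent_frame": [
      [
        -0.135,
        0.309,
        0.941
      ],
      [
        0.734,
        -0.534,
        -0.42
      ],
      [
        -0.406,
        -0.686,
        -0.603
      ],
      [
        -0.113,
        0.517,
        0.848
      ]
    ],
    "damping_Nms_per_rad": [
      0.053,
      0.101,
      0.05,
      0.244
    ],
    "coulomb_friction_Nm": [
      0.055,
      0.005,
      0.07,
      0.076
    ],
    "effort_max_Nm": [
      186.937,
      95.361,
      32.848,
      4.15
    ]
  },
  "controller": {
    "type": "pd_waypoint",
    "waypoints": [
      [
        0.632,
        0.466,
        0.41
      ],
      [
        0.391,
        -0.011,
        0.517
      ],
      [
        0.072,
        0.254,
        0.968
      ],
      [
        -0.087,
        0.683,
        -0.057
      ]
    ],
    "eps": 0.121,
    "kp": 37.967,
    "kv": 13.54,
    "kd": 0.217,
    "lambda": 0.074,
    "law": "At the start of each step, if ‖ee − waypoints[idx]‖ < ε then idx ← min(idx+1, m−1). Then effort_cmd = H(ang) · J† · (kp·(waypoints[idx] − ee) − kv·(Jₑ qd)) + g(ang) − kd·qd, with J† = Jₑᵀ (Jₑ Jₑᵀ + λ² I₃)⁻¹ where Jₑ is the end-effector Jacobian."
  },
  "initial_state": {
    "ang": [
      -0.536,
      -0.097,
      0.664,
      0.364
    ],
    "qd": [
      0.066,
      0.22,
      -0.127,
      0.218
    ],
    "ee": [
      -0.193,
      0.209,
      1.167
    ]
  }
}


{"k":1,"ang":[-0.518,-0.096,0.673,0.37],"qd":[1.756,-0.152,1.021,0.365],"ee":[-0.19,0.211,1.166],"effort":[13.407,-34.207,3.307,0.535]}
{"k":2,"ang":[-0.468,-0.102,0.7,0.376],"qd":[3.219,-0.447,1.639,0.266],"ee":[-0.18,0.22,1.163],"effort":[10.349,-25.545,1.521,0.433]}
{"k":3,"ang":[-0.391,-0.114,0.735,0.381],"qd":[4.579,-0.671,1.801,0.4],"ee":[-0.164,0.235,1.158],"effort":[7.431,-18.455,0.473,0.295]}
{"k":4,"ang":[-0.287,-0.129,0.768,0.39],"qd":[5.818,-0.848,1.531,0.547],"ee":[-0.145,0.252,1.152],"effort":[4.59,-12.411,-0.041,0.179]}
{"k":5,"ang":[-0.161,-0.147,0.793,0.402],"qd":[6.917,-0.955,0.926,0.713],"ee":[-0.125,0.271,1.147],"effort":[1.67,-6.697,-0.188,0.076]}
{"k":6,"ang":[-0.014,-0.167,0.803,0.417],"qd":[7.795,-0.964,0.105,0.804],"ee":[-0.105,0.291,1.142],"effort":[-1.291,-1.0,-0.121,0.002]}
{"k":7,"ang":[0.147,-0.185,0.797,0.433],"qd":[8.383,-0.837,-0.75,0.852],"ee":[-0.086,0.311,1.138],"effort":[-4.077,4.536,0.015,-0.058]}
{"k":8,"ang":[0.317,-0.199,0.774,0.45],"qd":[8.571,-0.593,-1.531,0.724],"ee":[-0.067,0.33,1.136],"effort":[-6.304,9.193,0.196,-0.081]}
{"k":9,"ang":[0.487,-0.208,0.737,0.464],"qd":[8.388,-0.251,-2.114,0.59],"ee":[-0.049,0.349,1.136],"effort":[-7.784,12.485,0.414,-0.111]}
{"k":10,"ang":[0.65,-0.209,0.691,0.475],"qd":[7.895,0.133,-2.466,0.451],"ee":[-0.031,0.367,1.136],"effort":[-8.477,14.161,0.647,-0.141]}
{"k":11,"ang":[0.802,-0.202,0.64,0.484],"qd":[7.198,0.506,-2.614,0.347],"ee":[-0.013,0.385,1.136],"effort":[-8.531,14.417,0.872,-0.17]}
{"k":12,"ang":[0.938,-0.189,0.588,0.49],"qd":[6.411,0.834,-2.622,0.281],"ee":[0.006,0.401,1.136],"effort":[-8.13,13.603,1.068,-0.19]}
{"k":13,"ang":[1.058,-0.169,0.536,0.495],"qd":[5.642,1.111,-2.548,0.246],"ee":[0.026,0.416,1.136],"effort":[-7.44,12.079,1.223,-0.198]}
{"k":14,"ang":[1.164,-0.145,0.486,0.5],"qd":[4.969,1.348,-2.43,0.233],"ee":[0.047,0.429,1.135],"effort":[-6.579,10.129,1.334,-0.191]}
{"k":15,"ang":[1.258,-0.116,0.439,0.504],"qd":[4.438,1.563,-2.286,0.227],"ee":[0.07,0.442,1.134],"effort":[-5.619,7.949,1.407,-0.171]}
{"k":16,"ang":[1.343,-0.082,0.395,0.508],"qd":[4.061,1.769,-2.114,0.22],"ee":[0.093,0.453,1.131],"effort":[-4.605,5.663,1.45,-0.141]}
{"k":17,"ang":[1.422,-0.045,0.355,0.512],"qd":[3.826,1.975,-1.907,0.207],"ee":[0.118,0.463,1.128],"effort":[-3.556,3.344,1.471,-0.103]}
{"k":18,"ang":[1.497,-0.003,0.319,0.516],"qd":[3.71,2.18,-1.655,0.184],"ee":[0.144,0.472,1.123],"effort":[-2.477,1.023,1.48,-0.061]}
{"k":19,"ang":[1.571,0.042,0.289,0.519],"qd":[3.686,2.386,-1.35,0.153],"ee":[0.171,0.48,1.118],"effort":[-1.361,-1.297,1.482,-0.017]}
{"k":20,"ang":[1.645,0.092,0.265,0.521],"qd":[3.73,2.587,-0.984,0.113],"ee":[0.199,0.487,1.11],"effort":[-0.197,-3.622,1.484,0.028]}
{"k":21,"ang":[1.72,0.145,0.25,0.522],"qd":[3.821,2.782,-0.556,0.07],"ee":[0.228,0.494,1.101],"effort":[1.011,-5.948,1.495,0.07]}
{"k":22,"ang":[1.798,0.203,0.244,0.524],"qd":[3.954,2.98,-0.043,0.233],"ee":[0.257,0.501,1.091],"effort":[2.032,-7.948,1.555,0.05]}
{"k":23,"ang":[1.878,0.264,0.247,0.524],"qd":[4.053,3.137,0.432,0.1],"ee":[0.286,0.507,1.078],"effort":[3.21,-10.278,1.681,0.104]}
{"k":24,"ang":[1.96,0.328,0.261,0.523],"qd":[4.163,3.284,0.949,0.018],"ee":[0.315,0.513,1.063],"effort":[4.102,-12.304,1.886,0.133]}
{"k":25,"ang":[2.044,0.395,0.285,0.519],"qd":[4.26,3.414,1.471,-0.096],"ee":[0.344,0.519,1.046],"effort":[4.632,-14.036,2.178,0.159]}
{"k":26,"ang":[2.13,0.464,0.319,0.517],"qd":[4.326,3.53,1.969,-0.102],"ee":[0.372,0.526,1.026],"effort":[4.382,-15.085,2.608,0.141]}
{"k":27,"ang":[2.217,0.536,0.363,0.514],"qd":[4.324,3.612,2.363,-0.25],"ee":[0.397,0.532,1.004],"effort":[3.646,-15.858,3.123,0.149]}
{"k":28,"ang":[2.303,0.608,0.413,0.508],"qd":[4.253,3.663,2.637,-0.343],"ee":[0.422,0.539,0.98],"effort":[2.207,-16.049,3.711,0.127]}
{"k":29,"ang":[2.386,0.682,0.467,0.5],"qd":[4.107,3.679,2.767,-0.414],"ee":[0.444,0.545,0.954],"effort":[0.363,-15.853,4.303,0.089]}
{"k":30,"ang":[2.466,0.755,0.523,0.492],"qd":[3.896,3.659,2.763,-0.443],"ee":[0.463,0.551,0.927],"effort":[-1.594,-15.419,4.839,0.037]}
{"k":31,"ang":[2.542,0.828,0.577,0.483],"qd":[3.639,3.606,2.65,-0.436],"ee":[0.481,0.557,0.9],"effort":[-3.372,-14.91,5.281,-0.02]}
{"k":32,"ang":[2.612,0.899,0.628,0.474],"qd":[3.358,3.526,2.465,-0.402],"ee":[0.496,0.563,0.872],"effort":[-4.786,-14.431,5.617,-0.077]}
{"k":33,"ang":[2.676,0.969,0.675,0.467],"qd":[3.071,3.426,2.242,-0.352],"ee":[0.51,0.568,0.844],"effort":[-5.767,-14.036,5.856,-0.128]}
{"k":34,"ang":[2.734,1.036,0.718,0.46],"qd":[2.792,3.31,2.007,-0.295],"ee":[0.522,0.573,0.817],"effort":[-6.327,-13.732,6.012,-0.17]}
{"k":35,"ang":[2.788,1.101,0.756,0.454],"qd":[2.529,3.184,1.778,-0.237],"ee":[0.533,0.577,0.79]}
{"summary": "final ang (rad): 2.788 1.101 0.756 0.454"}


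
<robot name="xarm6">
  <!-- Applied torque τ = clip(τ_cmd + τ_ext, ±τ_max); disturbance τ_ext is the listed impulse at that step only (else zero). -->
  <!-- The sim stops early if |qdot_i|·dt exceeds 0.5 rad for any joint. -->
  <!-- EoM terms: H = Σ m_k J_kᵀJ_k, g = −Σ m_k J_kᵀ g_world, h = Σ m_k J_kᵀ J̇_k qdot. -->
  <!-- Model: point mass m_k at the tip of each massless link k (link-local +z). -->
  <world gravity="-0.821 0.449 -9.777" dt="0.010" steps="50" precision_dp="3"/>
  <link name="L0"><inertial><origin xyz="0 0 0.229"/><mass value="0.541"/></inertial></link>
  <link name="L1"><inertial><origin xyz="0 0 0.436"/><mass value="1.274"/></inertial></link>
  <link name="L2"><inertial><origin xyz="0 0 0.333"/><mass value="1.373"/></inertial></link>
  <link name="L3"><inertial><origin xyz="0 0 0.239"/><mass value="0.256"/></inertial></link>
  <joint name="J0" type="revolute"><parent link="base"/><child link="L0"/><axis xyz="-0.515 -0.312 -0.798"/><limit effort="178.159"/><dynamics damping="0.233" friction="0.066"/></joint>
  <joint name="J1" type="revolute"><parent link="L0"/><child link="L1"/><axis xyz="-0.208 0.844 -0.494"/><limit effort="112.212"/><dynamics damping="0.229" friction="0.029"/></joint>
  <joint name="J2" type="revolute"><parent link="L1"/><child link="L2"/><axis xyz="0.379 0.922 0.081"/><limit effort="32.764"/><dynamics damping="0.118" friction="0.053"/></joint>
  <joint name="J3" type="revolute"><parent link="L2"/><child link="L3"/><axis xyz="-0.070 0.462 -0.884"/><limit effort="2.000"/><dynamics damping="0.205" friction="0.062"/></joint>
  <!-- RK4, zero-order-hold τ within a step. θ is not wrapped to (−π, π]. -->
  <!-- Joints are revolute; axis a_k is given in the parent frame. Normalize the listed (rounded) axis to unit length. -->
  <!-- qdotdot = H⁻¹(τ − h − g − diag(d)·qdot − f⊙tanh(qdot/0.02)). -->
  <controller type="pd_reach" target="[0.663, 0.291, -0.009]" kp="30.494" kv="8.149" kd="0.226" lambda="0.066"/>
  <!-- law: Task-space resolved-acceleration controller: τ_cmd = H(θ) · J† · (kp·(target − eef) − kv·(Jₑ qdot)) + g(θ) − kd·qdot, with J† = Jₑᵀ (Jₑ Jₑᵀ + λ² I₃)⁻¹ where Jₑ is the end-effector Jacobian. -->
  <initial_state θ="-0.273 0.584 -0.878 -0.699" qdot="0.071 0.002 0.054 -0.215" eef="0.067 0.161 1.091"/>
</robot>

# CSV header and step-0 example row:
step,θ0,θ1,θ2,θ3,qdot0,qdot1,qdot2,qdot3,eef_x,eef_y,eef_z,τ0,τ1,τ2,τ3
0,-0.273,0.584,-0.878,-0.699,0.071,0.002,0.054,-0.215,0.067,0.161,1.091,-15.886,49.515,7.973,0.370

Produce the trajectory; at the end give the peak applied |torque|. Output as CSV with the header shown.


step,θ0,θ1,θ2,θ3,qdot0,qdot1,qdot2,qdot3,eef_x,eef_y,eef_z,τ0,τ1,τ2,τ3
1,-0.276,0.588,-0.883,-0.700,-0.626,0.714,-1.007,-0.167,0.068,0.162,1.090,-14.474,44.999,7.708,0.329
2,-0.285,0.598,-0.898,-0.701,-1.252,1.354,-1.910,-0.080,0.071,0.163,1.086,-12.950,40.563,7.316,0.278
3,-0.301,0.614,-0.920,-0.701,-1.814,1.924,-2.646,-0.030,0.075,0.164,1.079,-11.353,36.264,6.833,0.236
4,-0.321,0.636,-0.950,-0.702,-2.319,2.428,-3.216,-0.045,0.082,0.166,1.070,-9.735,32.150,6.292,0.212
5,-0.347,0.663,-0.984,-0.702,-2.785,2.871,-3.632,-0.013,0.090,0.168,1.059,-8.168,28.228,5.712,0.178
6,-0.377,0.693,-1.022,-0.703,-3.211,3.261,-3.901,-0.092,0.100,0.170,1.046,-6.670,24.571,5.123,0.173
7,-0.411,0.728,-1.062,-0.704,-3.621,3.599,-4.044,-0.079,0.111,0.173,1.033,-5.308,21.150,4.527,0.148
8,-0.449,0.765,-1.102,-0.704,-4.020,3.893,-4.072,-0.102,0.124,0.175,1.017,-4.082,18.017,3.940,0.132
9,-0.491,0.805,-1.143,-0.704,-4.420,4.147,-3.999,-0.108,0.138,0.177,1.001,-3.013,15.168,3.358,0.114
10,-0.537,0.848,-1.182,-0.705,-4.833,4.362,-3.838,-0.089,0.153,0.179,0.985,-2.110,12.610,2.779,0.089
11,-0.588,0.892,-1.219,-0.706,-5.261,4.545,-3.594,-0.128,0.169,0.181,0.968,-1.372,10.362,2.202,0.079
12,-0.643,0.938,-1.254,-0.708,-5.701,4.697,-3.274,-0.273,0.187,0.184,0.950,-0.802,8.427,1.623,0.092
13,-0.702,0.986,-1.284,-0.711,-6.152,4.821,-2.885,-0.467,0.205,0.186,0.933,-0.423,6.787,1.027,0.114
14,-0.766,1.035,-1.311,-0.717,-6.600,4.920,-2.433,-0.752,0.224,0.190,0.915,-0.251,5.435,0.405,0.152
15,-0.834,1.084,-1.333,-0.726,-7.020,4.996,-1.923,-1.130,0.244,0.194,0.898,-0.319,4.347,-0.257,0.205
16,-0.906,1.135,-1.349,-0.739,-7.386,5.055,-1.365,-1.596,0.264,0.200,0.881,-0.669,3.492,-0.974,0.269
17,-0.981,1.185,-1.360,-0.757,-7.672,5.100,-0.770,-2.123,0.285,0.209,0.864,-1.357,2.822,-1.766,0.338
18,-1.059,1.237,-1.365,-0.780,-7.866,5.133,-0.151,-2.664,0.305,0.220,0.847,-2.439,2.259,-2.654,0.401
19,-1.139,1.288,-1.363,-0.809,-7.974,5.154,0.475,-3.170,0.325,0.234,0.831,-3.919,1.618,-3.647,0.450
20,-1.219,1.340,-1.355,-0.842,-8.016,5.157,1.108,-3.609,0.344,0.252,0.814,-5.558,0.394,-4.757,0.485
21,-1.299,1.391,-1.341,-0.879,-7.998,5.131,1.747,-3.959,0.362,0.275,0.797,-6.396,-2.675,-5.952,0.506
22,-1.379,1.442,-1.320,-0.920,-7.864,5.054,2.388,-4.179,0.377,0.301,0.780,-4.212,-9.622,-7.107,0.503
23,-1.455,1.492,-1.293,-0.962,-7.448,4.887,3.001,-4.130,0.390,0.332,0.763,2.740,-20.595,-8.019,0.426
24,-1.525,1.539,-1.261,-1.001,-6.576,4.606,3.509,-3.615,0.399,0.367,0.746,11.773,-31.063,-8.601,0.224
25,-1.585,1.583,-1.224,-1.033,-5.327,4.241,3.825,-2.681,0.406,0.404,0.729,18.526,-37.062,-8.937,-0.068
26,-1.631,1.624,-1.185,-1.055,-3.968,3.860,3.918,-1.674,0.409,0.441,0.711,21.874,-38.915,-9.096,-0.347
27,-1.664,1.661,-1.146,-1.069,-2.704,3.516,3.815,-0.857,0.410,0.478,0.692,22.759,-38.414,-9.113,-0.551
28,-1.686,1.694,-1.109,-1.075,-1.614,3.231,3.568,-0.291,0.411,0.513,0.672,22.261,-36.883,-9.019,-0.674
29,-1.697,1.726,-1.075,-1.076,-0.706,3.008,3.225,0.001,0.411,0.545,0.652,21.032,-34.991,-8.850,-0.719
30,-1.700,1.755,-1.045,-1.076,0.041,2.840,2.832,0.149,0.411,0.574,0.630,19.515,-33.107,-8.636,-0.723
31,-1.697,1.783,-1.019,-1.075,0.647,2.716,2.422,0.086,0.413,0.600,0.607,17.830,-31.313,-8.412,-0.672
32,-1.688,1.809,-0.997,-1.074,1.144,2.624,2.017,0.152,0.414,0.622,0.584,16.295,-29.827,-8.186,-0.654
33,-1.674,1.835,-0.978,-1.072,1.552,2.557,1.631,0.169,0.417,0.641,0.560,14.802,-28.545,-7.981,-0.625
34,-1.657,1.860,-0.964,-1.071,1.887,2.506,1.272,0.167,0.420,0.658,0.536,13.380,-27.462,-7.805,-0.595
35,-1.637,1.885,-0.953,-1.069,2.160,2.467,0.948,0.154,0.424,0.671,0.512,12.035,-26.559,-7.661,-0.563
36,-1.614,1.910,-0.945,-1.068,2.381,2.434,0.662,0.136,0.429,0.683,0.488,10.769,-25.814,-7.549,-0.533
37,-1.589,1.934,-0.939,-1.066,2.558,2.403,0.413,0.116,0.435,0.692,0.464,9.581,-25.203,-7.469,-0.505
38,-1.563,1.958,-0.936,-1.065,2.697,2.373,0.202,0.096,0.441,0.698,0.439,8.466,-24.705,-7.417,-0.479
39,-1.536,1.981,-0.935,-1.064,2.803,2.342,0.026,0.078,0.448,0.703,0.416,7.422,-24.299,-7.389,-0.456
40,-1.507,2.005,-0.936,-1.064,2.879,2.308,-0.110,0.061,0.455,0.707,0.392,6.447,-23.968,-7.391,-0.434
41,-1.478,2.028,-0.937,-1.063,2.931,2.270,-0.215,0.049,0.463,0.708,0.369,5.539,-23.697,-7.409,-0.416
42,-1.449,2.050,-0.940,-1.063,2.962,2.229,-0.295,0.040,0.471,0.708,0.346,4.696,-23.472,-7.439,-0.400
43,-1.419,2.072,-0.943,-1.062,2.976,2.186,-0.352,0.038,0.480,0.707,0.323,3.920,-23.284,-7.476,-0.387
44,-1.389,2.094,-0.947,-1.062,2.975,2.140,-0.391,0.061,0.489,0.705,0.301,3.221,-23.131,-7.518,-0.381
45,-1.360,2.115,-0.951,-1.062,2.962,2.090,-0.414,0.093,0.498,0.701,0.279,2.584,-22.996,-7.561,-0.379
46,-1.330,2.136,-0.955,-1.061,2.938,2.039,-0.423,0.083,0.507,0.697,0.258,1.973,-22.853,-7.605,-0.367
47,-1.301,2.156,-0.959,-1.061,2.904,1.985,-0.422,0.093,0.516,0.691,0.238,1.431,-22.724,-7.646,-0.361
48,-1.272,2.175,-0.963,-1.061,2.863,1.930,-0.412,0.094,0.526,0.685,0.218,0.936,-22.591,-7.683,-0.354
49,-1.244,2.194,-0.967,-1.060,2.816,1.873,-0.396,0.101,0.535,0.677,0.198,0.497,-22.458,-7.714,-0.349
50,-1.216,2.213,-0.971,-1.060,2.763,1.815,-0.376,0.104,0.545,0.669,0.180,,,,
# max |τ| (N·m): 49.515
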